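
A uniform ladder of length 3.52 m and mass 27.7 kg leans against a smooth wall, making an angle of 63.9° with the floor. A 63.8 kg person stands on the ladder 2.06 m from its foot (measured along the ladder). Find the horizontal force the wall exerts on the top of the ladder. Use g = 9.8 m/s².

Take moments about the foot of the ladder.
Ladder weight 27.7×9.8 = 271.5 N acts at 1.76 m along the ladder; its horizontal arm is 1.76·cos63.9° = 0.7743 m → τ = 210.2 N·m clockwise.
Person: 63.8×9.8 = 625.2 N at 2.06 m → arm 0.9063 m → τ = 566.6 N·m clockwise.
Wall normal N acts horizontally at the top; its moment arm is the height L sinθ = 3.52·sin63.9° = 3.161 m, counterclockwise.
Setting net torque to zero: N × 3.161 = 776.8 → N = 246 N.

N_wall ≈ 246 N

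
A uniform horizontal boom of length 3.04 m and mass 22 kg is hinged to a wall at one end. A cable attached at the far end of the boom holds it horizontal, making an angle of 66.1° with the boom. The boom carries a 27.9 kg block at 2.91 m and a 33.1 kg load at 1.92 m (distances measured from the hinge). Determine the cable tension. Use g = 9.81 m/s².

T ≈ 629 N

Take moments about the hinge.
Beam weight: 22 × 9.81 = 215.8 N down at 1.52 m → arm 1.52 m, τ = 215.8 × 1.52 = 328 N·m clockwise.
Block: 27.9 × 9.81 = 273.7 N down at 2.91 m → arm 2.91 m, τ = 273.7 × 2.91 = 796.5 N·m clockwise.
Load: 33.1 × 9.81 = 324.7 N down at 1.92 m → arm 1.92 m, τ = 324.7 × 1.92 = 623.4 N·m clockwise.
Total clockwise load moment = 1748 N·m.
The cable tension T acts at 3.04 m; only its component perpendicular to the boom, T sinθ, produces torque. sin 66.1° = 0.9143.
Στ = 0 ⇒ T × 3.04 × 0.9143 = 1748 ⇒ T = 1748 / 2.779 = 629 N.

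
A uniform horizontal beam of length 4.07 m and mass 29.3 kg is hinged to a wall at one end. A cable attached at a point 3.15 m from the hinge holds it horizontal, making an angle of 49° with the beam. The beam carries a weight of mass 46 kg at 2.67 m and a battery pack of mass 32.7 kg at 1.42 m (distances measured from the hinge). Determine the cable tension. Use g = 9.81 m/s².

T ≈ 944 N

Sum moments about the hinge (the unknown hinge reaction has zero arm there).
Beam weight: 29.3 × 9.81 = 287.4 N down at 2.035 m → arm 2.035 m, τ = 287.4 × 2.035 = 584.9 N·m clockwise.
Weight: 46 × 9.81 = 451.3 N down at 2.67 m → arm 2.67 m, τ = 451.3 × 2.67 = 1205 N·m clockwise.
Battery pack: 32.7 × 9.81 = 320.8 N down at 1.42 m → arm 1.42 m, τ = 320.8 × 1.42 = 455.5 N·m clockwise.
Total clockwise load moment = 2245 N·m.
The cable tension T acts at 3.15 m; only its component perpendicular to the beam, T sinθ, produces torque. sin 49° = 0.7547.
Στ = 0 ⇒ T × 3.15 × 0.7547 = 2245 ⇒ T = 2245 / 2.377 = 944 N.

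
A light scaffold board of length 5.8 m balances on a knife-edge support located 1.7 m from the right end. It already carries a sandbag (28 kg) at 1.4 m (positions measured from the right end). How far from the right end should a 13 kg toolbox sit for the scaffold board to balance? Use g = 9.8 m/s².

Take moments about the knife-edge support (at 1.7 m from the right end).
Sandbag: 28 × 9.8 = 274.4 N down at 1.4 m → arm 0.3 m, τ = 274.4 × 0.3 = 82.32 N·m clockwise.
Net moment of existing loads = 82.32 N·m clockwise.
The toolbox weighs 13 × 9.8 = 127.4 N and must supply an equal counterclockwise moment, so its lever arm about the knife-edge support is 82.32 / 127.4 = 0.646 m.
That puts it at 1.7 + 0.646 = 2.35 m from the right end.

x ≈ 2.35 m from the right end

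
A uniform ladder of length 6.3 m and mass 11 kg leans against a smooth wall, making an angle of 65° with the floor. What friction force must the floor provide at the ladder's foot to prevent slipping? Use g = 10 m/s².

About the foot of the ladder:
Ladder weight 11×10 = 110 N acts at 3.15 m along the ladder; its horizontal arm is 3.15·cos65° = 1.331 m → τ = 146.4 N·m clockwise.
Wall normal N acts horizontally at the top; its moment arm is the height L sinθ = 6.3·sin65° = 5.71 m, counterclockwise.
For rotational equilibrium, N × 5.71 = 146.4, so N = 25.6 N.
ΣFx = 0: friction at the foot balances the wall's push, so f = N_wall = 25.6 N.

f ≈ 25.6 N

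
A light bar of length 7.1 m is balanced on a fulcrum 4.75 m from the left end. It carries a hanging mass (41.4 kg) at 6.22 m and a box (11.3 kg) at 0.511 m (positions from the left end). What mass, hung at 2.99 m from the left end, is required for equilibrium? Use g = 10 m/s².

m ≈ 7.36 kg

Take moments about the fulcrum (at 4.75 m from the left end).
Hanging mass: 41.4 × 10 = 414 N down at 6.22 m → arm 1.47 m, τ = 414 × 1.47 = 608.6 N·m clockwise.
Box: 11.3 × 10 = 113 N down at 0.511 m → arm 4.239 m, τ = 113 × 4.239 = 479 N·m counterclockwise.
Net moment of known loads = 129.6 N·m clockwise.
An unknown mass m at 2.99 m has arm 1.76 m; its moment is m·g·1.76 counterclockwise.
Balancing moments: m × 10 × 1.76 = 129.6, giving m = 129.6 / (10 × 1.76) = 7.36 kg.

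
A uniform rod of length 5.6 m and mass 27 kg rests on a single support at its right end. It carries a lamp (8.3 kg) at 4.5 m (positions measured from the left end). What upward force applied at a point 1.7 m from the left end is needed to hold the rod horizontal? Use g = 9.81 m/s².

F ≈ 213 N

Take moments about the right end.
Beam weight: 27 × 9.81 = 264.9 N down at 2.8 m → arm 2.8 m, τ = 264.9 × 2.8 = 741.7 N·m counterclockwise.
Lamp: 8.3 × 9.81 = 81.42 N down at 4.5 m → arm 1.1 m, τ = 81.42 × 1.1 = 89.56 N·m counterclockwise.
Net moment of the loads = 831.3 N·m counterclockwise.
The upward force F acts at a point 1.7 m from the left end, arm 3.9 m, giving F × 3.9 clockwise.
For rotational equilibrium, F × 3.9 = 831.3, so F = 831.3 / 3.9 = 213 N.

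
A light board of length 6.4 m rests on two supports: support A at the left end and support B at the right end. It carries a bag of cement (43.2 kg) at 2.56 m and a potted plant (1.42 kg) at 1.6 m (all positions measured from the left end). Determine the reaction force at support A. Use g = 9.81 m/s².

About support B:
Bag of cement: 43.2 × 9.81 = 423.8 N down at 2.56 m → arm 3.84 m, τ = 423.8 × 3.84 = 1627 N·m counterclockwise.
Potted plant: 1.42 × 9.81 = 13.93 N down at 1.6 m → arm 4.8 m, τ = 13.93 × 4.8 = 66.86 N·m counterclockwise.
Net load moment about support B = 1694 N·m counterclockwise.
Reaction R at support A is upward at 0 m, arm 6.4 m → moment R × 6.4 clockwise.
Balancing moments: R × 6.4 = 1694, giving R = 265 N.

R_A ≈ 265 N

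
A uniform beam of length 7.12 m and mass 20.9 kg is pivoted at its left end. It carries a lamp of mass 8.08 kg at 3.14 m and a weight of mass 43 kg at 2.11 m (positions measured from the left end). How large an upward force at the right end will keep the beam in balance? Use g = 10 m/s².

About the left end:
Beam weight: 20.9 × 10 = 209 N down at 3.56 m → arm 3.56 m, τ = 209 × 3.56 = 744 N·m clockwise.
Lamp: 8.08 × 10 = 80.8 N down at 3.14 m → arm 3.14 m, τ = 80.8 × 3.14 = 253.7 N·m clockwise.
Weight: 43 × 10 = 430 N down at 2.11 m → arm 2.11 m, τ = 430 × 2.11 = 907.3 N·m clockwise.
Net moment of the loads = 1905 N·m clockwise.
The upward force F acts at the right end, arm 7.12 m, giving F × 7.12 counterclockwise.
Balancing moments: F × 7.12 = 1905, giving F = 1905 / 7.12 = 268 N.

F ≈ 268 N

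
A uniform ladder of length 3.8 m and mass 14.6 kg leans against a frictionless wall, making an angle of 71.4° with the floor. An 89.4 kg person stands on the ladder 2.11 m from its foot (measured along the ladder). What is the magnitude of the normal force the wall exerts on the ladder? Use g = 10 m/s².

Sum moments about the foot of the ladder (the floor normal and friction both act there and drop out).
Ladder weight 14.6×10 = 146 N acts at 1.9 m along the ladder; its horizontal arm is 1.9·cos71.4° = 0.606 m → τ = 88.48 N·m clockwise.
Person: 89.4×10 = 894 N at 2.11 m → arm 0.673 m → τ = 601.7 N·m clockwise.
Wall normal N acts horizontally at the top; its moment arm is the height L sinθ = 3.8·sin71.4° = 3.602 m, counterclockwise.
For rotational equilibrium, N × 3.602 = 690.2, so N = 192 N.

N_wall ≈ 192 N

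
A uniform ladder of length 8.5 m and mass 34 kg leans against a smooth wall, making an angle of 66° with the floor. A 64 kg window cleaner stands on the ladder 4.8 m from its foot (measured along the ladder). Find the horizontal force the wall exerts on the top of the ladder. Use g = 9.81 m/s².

Taking torques about the foot of the ladder:
Ladder weight 34×9.81 = 333.5 N acts at 4.25 m along the ladder; its horizontal arm is 4.25·cos66° = 1.729 m → τ = 576.6 N·m clockwise.
Window cleaner: 64×9.81 = 627.8 N at 4.8 m → arm 1.952 m → τ = 1225 N·m clockwise.
Wall normal N acts horizontally at the top; its moment arm is the height L sinθ = 8.5·sin66° = 7.765 m, counterclockwise.
Balancing moments: N × 7.765 = 1802, giving N = 232 N.

N_wall ≈ 232 N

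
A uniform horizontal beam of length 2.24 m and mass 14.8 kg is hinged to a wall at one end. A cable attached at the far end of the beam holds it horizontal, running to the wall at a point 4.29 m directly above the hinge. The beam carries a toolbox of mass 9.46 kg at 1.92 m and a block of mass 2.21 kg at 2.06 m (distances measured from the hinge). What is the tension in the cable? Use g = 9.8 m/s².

About the hinge:
Beam weight: 14.8 × 9.8 = 145 N down at 1.12 m → arm 1.12 m, τ = 145 × 1.12 = 162.4 N·m clockwise.
Toolbox: 9.46 × 9.8 = 92.71 N down at 1.92 m → arm 1.92 m, τ = 92.71 × 1.92 = 178 N·m clockwise.
Block: 2.21 × 9.8 = 21.66 N down at 2.06 m → arm 2.06 m, τ = 21.66 × 2.06 = 44.62 N·m clockwise.
Total clockwise load moment = 385 N·m.
The cable tension T acts at 2.24 m; only its component perpendicular to the beam, T sinθ, produces torque. sinθ = h/√(h²+d²) = 4.29/√(4.29²+2.24²) = 0.8864.
Στ = 0 ⇒ T × 2.24 × 0.8864 = 385 ⇒ T = 385 / 1.986 = 194 N.

T ≈ 194 N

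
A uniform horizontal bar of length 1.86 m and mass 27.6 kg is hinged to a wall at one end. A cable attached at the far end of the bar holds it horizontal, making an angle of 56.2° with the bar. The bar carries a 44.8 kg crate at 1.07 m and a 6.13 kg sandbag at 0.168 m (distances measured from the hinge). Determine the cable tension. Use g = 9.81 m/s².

About the hinge:
Beam weight: 27.6 × 9.81 = 270.8 N down at 0.93 m → arm 0.93 m, τ = 270.8 × 0.93 = 251.8 N·m clockwise.
Crate: 44.8 × 9.81 = 439.5 N down at 1.07 m → arm 1.07 m, τ = 439.5 × 1.07 = 470.3 N·m clockwise.
Sandbag: 6.13 × 9.81 = 60.14 N down at 0.168 m → arm 0.168 m, τ = 60.14 × 0.168 = 10.1 N·m clockwise.
Total clockwise load moment = 732.2 N·m.
The cable tension T acts at 1.86 m; only its component perpendicular to the bar, T sinθ, produces torque. sin 56.2° = 0.831.
Balancing moments: T × 1.86 × 0.831 = 732.2, giving T = 732.2 / 1.546 = 474 N.

T ≈ 474 N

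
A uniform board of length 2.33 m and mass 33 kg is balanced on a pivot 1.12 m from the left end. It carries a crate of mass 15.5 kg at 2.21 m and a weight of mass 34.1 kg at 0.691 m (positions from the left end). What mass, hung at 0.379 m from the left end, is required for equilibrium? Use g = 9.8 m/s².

m ≈ 5.06 kg

Choose the pivot (at 1.12 m from the left end) as the axis so the support reaction has zero arm there.
Beam weight: 33 × 9.8 = 323.4 N down at 1.165 m → arm 0.045 m, τ = 323.4 × 0.045 = 14.55 N·m clockwise.
Crate: 15.5 × 9.8 = 151.9 N down at 2.21 m → arm 1.09 m, τ = 151.9 × 1.09 = 165.6 N·m clockwise.
Weight: 34.1 × 9.8 = 334.2 N down at 0.691 m → arm 0.429 m, τ = 334.2 × 0.429 = 143.4 N·m counterclockwise.
Net moment of known loads = 36.75 N·m clockwise.
An unknown mass m at 0.379 m has arm 0.741 m; its moment is m·g·0.741 counterclockwise.
Balancing moments: m × 9.8 × 0.741 = 36.75, giving m = 36.75 / (9.8 × 0.741) = 5.06 kg.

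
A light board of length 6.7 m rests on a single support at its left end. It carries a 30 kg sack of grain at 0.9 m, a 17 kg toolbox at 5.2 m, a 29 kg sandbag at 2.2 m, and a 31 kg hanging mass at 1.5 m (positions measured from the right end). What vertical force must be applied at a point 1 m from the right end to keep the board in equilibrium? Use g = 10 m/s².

F ≈ 862 N

Choose the left end as the axis so the unknown pivot reaction has zero arm there.
Sack of grain: 30 × 10 = 300 N down at 0.9 m → arm 5.8 m, τ = 300 × 5.8 = 1740 N·m clockwise.
Toolbox: 17 × 10 = 170 N down at 5.2 m → arm 1.5 m, τ = 170 × 1.5 = 255 N·m clockwise.
Sandbag: 29 × 10 = 290 N down at 2.2 m → arm 4.5 m, τ = 290 × 4.5 = 1305 N·m clockwise.
Hanging mass: 31 × 10 = 310 N down at 1.5 m → arm 5.2 m, τ = 310 × 5.2 = 1612 N·m clockwise.
Net moment of the loads = 4912 N·m clockwise.
The upward force F acts at a point 1 m from the right end, arm 5.7 m, giving F × 5.7 counterclockwise.
Setting net torque to zero: F × 5.7 = 4912 → F = 4912 / 5.7 = 862 N.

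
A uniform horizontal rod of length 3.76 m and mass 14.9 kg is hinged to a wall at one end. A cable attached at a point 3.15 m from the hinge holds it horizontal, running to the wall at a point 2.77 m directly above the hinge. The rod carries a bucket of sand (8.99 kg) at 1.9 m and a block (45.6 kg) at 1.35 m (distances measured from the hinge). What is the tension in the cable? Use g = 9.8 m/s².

About the hinge:
Beam weight: 14.9 × 9.8 = 146 N down at 1.88 m → arm 1.88 m, τ = 146 × 1.88 = 274.5 N·m clockwise.
Bucket of sand: 8.99 × 9.8 = 88.1 N down at 1.9 m → arm 1.9 m, τ = 88.1 × 1.9 = 167.4 N·m clockwise.
Block: 45.6 × 9.8 = 446.9 N down at 1.35 m → arm 1.35 m, τ = 446.9 × 1.35 = 603.3 N·m clockwise.
Total clockwise load moment = 1045 N·m.
The cable tension T acts at 3.15 m; only its component perpendicular to the rod, T sinθ, produces torque. sinθ = h/√(h²+d²) = 2.77/√(2.77²+3.15²) = 0.6604.
Balancing moments: T × 3.15 × 0.6604 = 1045, giving T = 1045 / 2.08 = 502 N.

T ≈ 502 N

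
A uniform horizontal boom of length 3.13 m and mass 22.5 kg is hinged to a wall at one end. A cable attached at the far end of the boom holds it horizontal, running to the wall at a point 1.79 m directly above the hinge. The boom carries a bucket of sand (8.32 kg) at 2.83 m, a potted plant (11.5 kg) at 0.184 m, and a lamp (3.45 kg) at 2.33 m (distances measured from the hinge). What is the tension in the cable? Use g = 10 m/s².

T ≈ 443 N

Sum moments about the hinge (the unknown hinge reaction has zero arm there).
Beam weight: 22.5 × 10 = 225 N down at 1.565 m → arm 1.565 m, τ = 225 × 1.565 = 352.1 N·m clockwise.
Bucket of sand: 8.32 × 10 = 83.2 N down at 2.83 m → arm 2.83 m, τ = 83.2 × 2.83 = 235.5 N·m clockwise.
Potted plant: 11.5 × 10 = 115 N down at 0.184 m → arm 0.184 m, τ = 115 × 0.184 = 21.16 N·m clockwise.
Lamp: 3.45 × 10 = 34.5 N down at 2.33 m → arm 2.33 m, τ = 34.5 × 2.33 = 80.39 N·m clockwise.
Total clockwise load moment = 689.1 N·m.
The cable tension T acts at 3.13 m; only its component perpendicular to the boom, T sinθ, produces torque. sinθ = h/√(h²+d²) = 1.79/√(1.79²+3.13²) = 0.4964.
Balancing moments: T × 3.13 × 0.4964 = 689.1, giving T = 689.1 / 1.554 = 443 N.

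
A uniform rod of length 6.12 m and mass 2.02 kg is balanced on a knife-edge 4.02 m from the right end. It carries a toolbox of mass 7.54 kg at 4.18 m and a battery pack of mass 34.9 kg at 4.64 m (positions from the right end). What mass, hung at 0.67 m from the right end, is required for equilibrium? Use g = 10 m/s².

m ≈ 6.24 kg

Taking torques about the knife-edge (at 4.02 m from the right end):
Beam weight: 2.02 × 10 = 20.2 N down at 3.06 m → arm 0.96 m, τ = 20.2 × 0.96 = 19.39 N·m clockwise.
Toolbox: 7.54 × 10 = 75.4 N down at 4.18 m → arm 0.16 m, τ = 75.4 × 0.16 = 12.06 N·m counterclockwise.
Battery pack: 34.9 × 10 = 349 N down at 4.64 m → arm 0.62 m, τ = 349 × 0.62 = 216.4 N·m counterclockwise.
Net moment of known loads = 209.1 N·m counterclockwise.
An unknown mass m at 0.67 m has arm 3.35 m; its moment is m·g·3.35 clockwise.
Balancing moments: m × 10 × 3.35 = 209.1, giving m = 209.1 / (10 × 3.35) = 6.24 kg.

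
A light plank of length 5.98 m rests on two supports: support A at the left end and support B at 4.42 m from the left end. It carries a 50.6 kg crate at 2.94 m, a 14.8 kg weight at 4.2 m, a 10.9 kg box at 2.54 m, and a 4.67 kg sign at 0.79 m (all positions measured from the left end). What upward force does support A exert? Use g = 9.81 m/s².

R_A ≈ 257 N

Taking torques about support B:
Crate: 50.6 × 9.81 = 496.4 N down at 2.94 m → arm 1.48 m, τ = 496.4 × 1.48 = 734.7 N·m counterclockwise.
Weight: 14.8 × 9.81 = 145.2 N down at 4.2 m → arm 0.22 m, τ = 145.2 × 0.22 = 31.94 N·m counterclockwise.
Box: 10.9 × 9.81 = 106.9 N down at 2.54 m → arm 1.88 m, τ = 106.9 × 1.88 = 201 N·m counterclockwise.
Sign: 4.67 × 9.81 = 45.81 N down at 0.79 m → arm 3.63 m, τ = 45.81 × 3.63 = 166.3 N·m counterclockwise.
Net load moment about support B = 1134 N·m counterclockwise.
Reaction R at support A is upward at 0 m, arm 4.42 m → moment R × 4.42 clockwise.
Setting net torque to zero: R × 4.42 = 1134 → R = 257 N.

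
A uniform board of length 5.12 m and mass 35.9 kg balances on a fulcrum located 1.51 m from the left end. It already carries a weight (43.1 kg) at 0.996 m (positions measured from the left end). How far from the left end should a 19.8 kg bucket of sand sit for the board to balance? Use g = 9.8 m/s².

x ≈ 0.725 m from the left end

About the fulcrum (at 1.51 m from the left end):
Beam weight: 35.9 × 9.8 = 351.8 N down at 2.56 m → arm 1.05 m, τ = 351.8 × 1.05 = 369.4 N·m clockwise.
Weight: 43.1 × 9.8 = 422.4 N down at 0.996 m → arm 0.514 m, τ = 422.4 × 0.514 = 217.1 N·m counterclockwise.
Net moment of existing loads = 152.3 N·m clockwise.
The bucket of sand weighs 19.8 × 9.8 = 194 N and must supply an equal counterclockwise moment, so its lever arm about the fulcrum is 152.3 / 194 = 0.785 m.
That puts it at 1.51 − 0.785 = 0.725 m from the left end.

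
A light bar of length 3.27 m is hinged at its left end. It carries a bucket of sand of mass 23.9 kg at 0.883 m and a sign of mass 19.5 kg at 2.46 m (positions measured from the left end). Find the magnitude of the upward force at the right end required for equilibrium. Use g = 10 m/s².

F ≈ 211 N

Take moments about the left end.
Bucket of sand: 23.9 × 10 = 239 N down at 0.883 m → arm 0.883 m, τ = 239 × 0.883 = 211 N·m clockwise.
Sign: 19.5 × 10 = 195 N down at 2.46 m → arm 2.46 m, τ = 195 × 2.46 = 479.7 N·m clockwise.
Net moment of the loads = 690.7 N·m clockwise.
The upward force F acts at the right end, arm 3.27 m, giving F × 3.27 counterclockwise.
Στ = 0 ⇒ F × 3.27 = 690.7 ⇒ F = 690.7 / 3.27 = 211 N.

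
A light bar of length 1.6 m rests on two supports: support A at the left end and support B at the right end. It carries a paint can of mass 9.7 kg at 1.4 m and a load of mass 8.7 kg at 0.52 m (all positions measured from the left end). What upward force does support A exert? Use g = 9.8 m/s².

Taking torques about support B:
Paint can: 9.7 × 9.8 = 95.06 N down at 1.4 m → arm 0.2 m, τ = 95.06 × 0.2 = 19.01 N·m counterclockwise.
Load: 8.7 × 9.8 = 85.26 N down at 0.52 m → arm 1.08 m, τ = 85.26 × 1.08 = 92.08 N·m counterclockwise.
Net load moment about support B = 111.1 N·m counterclockwise.
Reaction R at support A is upward at 0 m, arm 1.6 m → moment R × 1.6 clockwise.
Setting net torque to zero: R × 1.6 = 111.1 → R = 69.4 N.

R_A ≈ 69.4 N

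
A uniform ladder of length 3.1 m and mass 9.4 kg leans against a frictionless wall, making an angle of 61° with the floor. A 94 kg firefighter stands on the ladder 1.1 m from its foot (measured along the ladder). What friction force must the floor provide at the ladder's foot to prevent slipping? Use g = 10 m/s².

f ≈ 211 N

About the foot of the ladder:
Ladder weight 9.4×10 = 94 N acts at 1.55 m along the ladder; its horizontal arm is 1.55·cos61° = 0.7515 m → τ = 70.64 N·m clockwise.
Firefighter: 94×10 = 940 N at 1.1 m → arm 0.5333 m → τ = 501.3 N·m clockwise.
Wall normal N acts horizontally at the top; its moment arm is the height L sinθ = 3.1·sin61° = 2.711 m, counterclockwise.
Balancing moments: N × 2.711 = 571.9, giving N = 211 N.
ΣFx = 0: friction at the foot balances the wall's push, so f = N_wall = 211 N.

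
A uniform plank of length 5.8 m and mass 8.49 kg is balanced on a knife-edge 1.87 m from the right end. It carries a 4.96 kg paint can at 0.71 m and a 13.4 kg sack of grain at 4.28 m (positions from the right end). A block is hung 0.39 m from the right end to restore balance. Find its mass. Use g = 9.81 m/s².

m ≈ 23.8 kg

Take moments about the knife-edge (at 1.87 m from the right end).
Beam weight: 8.49 × 9.81 = 83.29 N down at 2.9 m → arm 1.03 m, τ = 83.29 × 1.03 = 85.79 N·m counterclockwise.
Paint can: 4.96 × 9.81 = 48.66 N down at 0.71 m → arm 1.16 m, τ = 48.66 × 1.16 = 56.45 N·m clockwise.
Sack of grain: 13.4 × 9.81 = 131.5 N down at 4.28 m → arm 2.41 m, τ = 131.5 × 2.41 = 316.9 N·m counterclockwise.
Net moment of known loads = 346.2 N·m counterclockwise.
An unknown mass m at 0.39 m has arm 1.48 m; its moment is m·g·1.48 clockwise.
Setting net torque to zero: m × 9.81 × 1.48 = 346.2 → m = 346.2 / (9.81 × 1.48) = 23.8 kg.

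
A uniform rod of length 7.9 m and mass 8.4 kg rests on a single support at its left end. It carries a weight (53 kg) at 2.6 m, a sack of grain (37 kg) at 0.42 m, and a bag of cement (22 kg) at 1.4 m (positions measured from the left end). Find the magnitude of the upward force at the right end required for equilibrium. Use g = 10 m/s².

F ≈ 275 N

Taking torques about the left end:
Beam weight: 8.4 × 10 = 84 N down at 3.95 m → arm 3.95 m, τ = 84 × 3.95 = 331.8 N·m clockwise.
Weight: 53 × 10 = 530 N down at 2.6 m → arm 2.6 m, τ = 530 × 2.6 = 1378 N·m clockwise.
Sack of grain: 37 × 10 = 370 N down at 0.42 m → arm 0.42 m, τ = 370 × 0.42 = 155.4 N·m clockwise.
Bag of cement: 22 × 10 = 220 N down at 1.4 m → arm 1.4 m, τ = 220 × 1.4 = 308 N·m clockwise.
Net moment of the loads = 2173 N·m clockwise.
The upward force F acts at the right end, arm 7.9 m, giving F × 7.9 counterclockwise.
Balancing moments: F × 7.9 = 2173, giving F = 2173 / 7.9 = 275 N.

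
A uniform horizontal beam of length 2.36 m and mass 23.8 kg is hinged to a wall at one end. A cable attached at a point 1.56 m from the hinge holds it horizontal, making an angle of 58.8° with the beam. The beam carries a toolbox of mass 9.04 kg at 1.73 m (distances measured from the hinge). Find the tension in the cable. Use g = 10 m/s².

Choose the hinge as the axis so the unknown hinge reaction has zero arm there.
Beam weight: 23.8 × 10 = 238 N down at 1.18 m → arm 1.18 m, τ = 238 × 1.18 = 280.8 N·m clockwise.
Toolbox: 9.04 × 10 = 90.4 N down at 1.73 m → arm 1.73 m, τ = 90.4 × 1.73 = 156.4 N·m clockwise.
Total clockwise load moment = 437.2 N·m.
The cable tension T acts at 1.56 m; only its component perpendicular to the beam, T sinθ, produces torque. sin 58.8° = 0.8554.
Setting net torque to zero: T × 1.56 × 0.8554 = 437.2 → T = 437.2 / 1.334 = 328 N.

T ≈ 328 N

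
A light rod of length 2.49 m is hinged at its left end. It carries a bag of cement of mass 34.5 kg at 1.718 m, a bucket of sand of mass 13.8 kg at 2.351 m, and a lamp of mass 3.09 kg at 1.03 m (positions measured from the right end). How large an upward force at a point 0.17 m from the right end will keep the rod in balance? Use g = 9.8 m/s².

About the left end:
Bag of cement: 34.5 × 9.8 = 338.1 N down at 1.718 m → arm 0.772 m, τ = 338.1 × 0.772 = 261 N·m clockwise.
Bucket of sand: 13.8 × 9.8 = 135.2 N down at 2.351 m → arm 0.139 m, τ = 135.2 × 0.139 = 18.79 N·m clockwise.
Lamp: 3.09 × 9.8 = 30.28 N down at 1.03 m → arm 1.46 m, τ = 30.28 × 1.46 = 44.21 N·m clockwise.
Net moment of the loads = 324 N·m clockwise.
The upward force F acts at a point 0.17 m from the right end, arm 2.32 m, giving F × 2.32 counterclockwise.
Balancing moments: F × 2.32 = 324, giving F = 324 / 2.32 = 140 N.

F ≈ 140 N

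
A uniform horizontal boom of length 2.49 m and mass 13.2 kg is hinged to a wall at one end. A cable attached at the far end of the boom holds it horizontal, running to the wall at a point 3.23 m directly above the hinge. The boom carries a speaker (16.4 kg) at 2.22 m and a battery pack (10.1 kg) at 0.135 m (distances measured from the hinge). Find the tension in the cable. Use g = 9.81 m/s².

T ≈ 270 N

About the hinge:
Beam weight: 13.2 × 9.81 = 129.5 N down at 1.245 m → arm 1.245 m, τ = 129.5 × 1.245 = 161.2 N·m clockwise.
Speaker: 16.4 × 9.81 = 160.9 N down at 2.22 m → arm 2.22 m, τ = 160.9 × 2.22 = 357.2 N·m clockwise.
Battery pack: 10.1 × 9.81 = 99.08 N down at 0.135 m → arm 0.135 m, τ = 99.08 × 0.135 = 13.38 N·m clockwise.
Total clockwise load moment = 531.8 N·m.
The cable tension T acts at 2.49 m; only its component perpendicular to the boom, T sinθ, produces torque. sinθ = h/√(h²+d²) = 3.23/√(3.23²+2.49²) = 0.792.
Setting net torque to zero: T × 2.49 × 0.792 = 531.8 → T = 531.8 / 1.972 = 270 N.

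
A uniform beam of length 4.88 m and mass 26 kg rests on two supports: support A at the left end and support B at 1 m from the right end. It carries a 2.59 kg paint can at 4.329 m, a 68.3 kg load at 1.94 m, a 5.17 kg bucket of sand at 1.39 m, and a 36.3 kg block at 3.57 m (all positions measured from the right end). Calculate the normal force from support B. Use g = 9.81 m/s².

R_B ≈ 838 N

Take moments about support A.
Beam weight: 26 × 9.81 = 255.1 N down at 2.44 m → arm 2.44 m, τ = 255.1 × 2.44 = 622.4 N·m clockwise.
Paint can: 2.59 × 9.81 = 25.41 N down at 4.329 m → arm 0.551 m, τ = 25.41 × 0.551 = 14 N·m clockwise.
Load: 68.3 × 9.81 = 670 N down at 1.94 m → arm 2.94 m, τ = 670 × 2.94 = 1970 N·m clockwise.
Bucket of sand: 5.17 × 9.81 = 50.72 N down at 1.39 m → arm 3.49 m, τ = 50.72 × 3.49 = 177 N·m clockwise.
Block: 36.3 × 9.81 = 356.1 N down at 3.57 m → arm 1.31 m, τ = 356.1 × 1.31 = 466.5 N·m clockwise.
Net load moment about support A = 3250 N·m clockwise.
Reaction R at support B is upward at 1 m, arm 3.88 m → moment R × 3.88 counterclockwise.
Balancing moments: R × 3.88 = 3250, giving R = 838 N.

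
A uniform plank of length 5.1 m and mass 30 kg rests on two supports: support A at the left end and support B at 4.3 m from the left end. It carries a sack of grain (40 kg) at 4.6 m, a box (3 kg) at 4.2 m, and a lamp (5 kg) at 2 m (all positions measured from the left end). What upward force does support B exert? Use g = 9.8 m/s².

Sum moments about support A (its reaction then has zero moment arm).
Beam weight: 30 × 9.8 = 294 N down at 2.55 m → arm 2.55 m, τ = 294 × 2.55 = 749.7 N·m clockwise.
Sack of grain: 40 × 9.8 = 392 N down at 4.6 m → arm 4.6 m, τ = 392 × 4.6 = 1803 N·m clockwise.
Box: 3 × 9.8 = 29.4 N down at 4.2 m → arm 4.2 m, τ = 29.4 × 4.2 = 123.5 N·m clockwise.
Lamp: 5 × 9.8 = 49 N down at 2 m → arm 2 m, τ = 49 × 2 = 98 N·m clockwise.
Net load moment about support A = 2774 N·m clockwise.
Reaction R at support B is upward at 4.3 m, arm 4.3 m → moment R × 4.3 counterclockwise.
Setting net torque to zero: R × 4.3 = 2774 → R = 645 N.

R_B ≈ 645 N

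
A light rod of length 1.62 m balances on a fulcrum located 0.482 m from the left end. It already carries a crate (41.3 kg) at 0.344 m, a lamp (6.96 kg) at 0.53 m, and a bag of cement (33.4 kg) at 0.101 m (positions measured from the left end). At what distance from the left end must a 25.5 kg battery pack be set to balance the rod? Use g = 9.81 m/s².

Taking torques about the fulcrum (at 0.482 m from the left end):
Crate: 41.3 × 9.81 = 405.2 N down at 0.344 m → arm 0.138 m, τ = 405.2 × 0.138 = 55.92 N·m counterclockwise.
Lamp: 6.96 × 9.81 = 68.28 N down at 0.53 m → arm 0.048 m, τ = 68.28 × 0.048 = 3.277 N·m clockwise.
Bag of cement: 33.4 × 9.81 = 327.7 N down at 0.101 m → arm 0.381 m, τ = 327.7 × 0.381 = 124.9 N·m counterclockwise.
Net moment of existing loads = 177.5 N·m counterclockwise.
The battery pack weighs 25.5 × 9.81 = 250.2 N and must supply an equal clockwise moment, so its lever arm about the fulcrum is 177.5 / 250.2 = 0.709 m.
That puts it at 0.482 + 0.709 = 1.19 m from the left end.

x ≈ 1.19 m from the left end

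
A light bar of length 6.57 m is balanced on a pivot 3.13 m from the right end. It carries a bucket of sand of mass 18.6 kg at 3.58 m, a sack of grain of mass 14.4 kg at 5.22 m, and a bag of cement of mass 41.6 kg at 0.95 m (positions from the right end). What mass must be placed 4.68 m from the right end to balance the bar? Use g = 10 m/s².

m ≈ 33.7 kg

Take moments about the pivot (at 3.13 m from the right end).
Bucket of sand: 18.6 × 10 = 186 N down at 3.58 m → arm 0.45 m, τ = 186 × 0.45 = 83.7 N·m counterclockwise.
Sack of grain: 14.4 × 10 = 144 N down at 5.22 m → arm 2.09 m, τ = 144 × 2.09 = 301 N·m counterclockwise.
Bag of cement: 41.6 × 10 = 416 N down at 0.95 m → arm 2.18 m, τ = 416 × 2.18 = 906.9 N·m clockwise.
Net moment of known loads = 522.2 N·m clockwise.
An unknown mass m at 4.68 m has arm 1.55 m; its moment is m·g·1.55 counterclockwise.
Setting net torque to zero: m × 10 × 1.55 = 522.2 → m = 522.2 / (10 × 1.55) = 33.7 kg.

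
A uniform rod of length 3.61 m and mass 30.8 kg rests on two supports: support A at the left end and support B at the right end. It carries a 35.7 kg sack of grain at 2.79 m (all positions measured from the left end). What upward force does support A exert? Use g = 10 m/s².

Sum moments about support B (its reaction then has zero moment arm).
Beam weight: 30.8 × 10 = 308 N down at 1.805 m → arm 1.805 m, τ = 308 × 1.805 = 555.9 N·m counterclockwise.
Sack of grain: 35.7 × 10 = 357 N down at 2.79 m → arm 0.82 m, τ = 357 × 0.82 = 292.7 N·m counterclockwise.
Net load moment about support B = 848.6 N·m counterclockwise.
Reaction R at support A is upward at 0 m, arm 3.61 m → moment R × 3.61 clockwise.
Setting net torque to zero: R × 3.61 = 848.6 → R = 235 N.

R_A ≈ 235 N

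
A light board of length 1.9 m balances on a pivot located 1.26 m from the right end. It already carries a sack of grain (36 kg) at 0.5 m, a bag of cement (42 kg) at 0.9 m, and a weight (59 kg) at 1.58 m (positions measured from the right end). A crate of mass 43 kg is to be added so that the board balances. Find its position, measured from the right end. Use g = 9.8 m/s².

x ≈ 1.81 m from the right end

About the pivot (at 1.26 m from the right end):
Sack of grain: 36 × 9.8 = 352.8 N down at 0.5 m → arm 0.76 m, τ = 352.8 × 0.76 = 268.1 N·m clockwise.
Bag of cement: 42 × 9.8 = 411.6 N down at 0.9 m → arm 0.36 m, τ = 411.6 × 0.36 = 148.2 N·m clockwise.
Weight: 59 × 9.8 = 578.2 N down at 1.58 m → arm 0.32 m, τ = 578.2 × 0.32 = 185 N·m counterclockwise.
Net moment of existing loads = 231.3 N·m clockwise.
The crate weighs 43 × 9.8 = 421.4 N and must supply an equal counterclockwise moment, so its lever arm about the pivot is 231.3 / 421.4 = 0.549 m.
That puts it at 1.26 + 0.549 = 1.81 m from the right end.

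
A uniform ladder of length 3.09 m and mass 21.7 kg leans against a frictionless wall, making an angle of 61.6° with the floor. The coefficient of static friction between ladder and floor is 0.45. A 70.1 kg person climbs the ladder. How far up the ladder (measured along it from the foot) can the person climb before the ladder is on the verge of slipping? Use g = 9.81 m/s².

Sum moments about the foot of the ladder (the floor normal and friction both act there and drop out).
Ladder weight 21.7×9.81 = 212.9 N acts at 1.545 m along the ladder; its horizontal arm is 1.545·cos61.6° = 0.7348 m → τ = 156.4 N·m clockwise.
Person weight 70.1×9.81 = 687.7 N at distance d → arm d·cos61.6° → τ = 687.7·d·0.4756 clockwise.
Wall normal N at the top has arm L sinθ = 2.718 m counterclockwise, so Στ = 0 gives N·2.718 = 156.4 + 327.1·d.
ΣFy = 0 ⇒ N_floor = 900.6 N, so the maximum friction is μ_s·N_floor = 0.45×900.6 = 405.3 N. ΣFx = 0 ⇒ N_wall = f, so at the slipping point N = 405.3 N.
Substituting: 405.3×2.718 = 156.4 + 327.1·d ⇒ d = (1102 − 156.4) / 327.1 = 2.89 m.

d ≈ 2.89 m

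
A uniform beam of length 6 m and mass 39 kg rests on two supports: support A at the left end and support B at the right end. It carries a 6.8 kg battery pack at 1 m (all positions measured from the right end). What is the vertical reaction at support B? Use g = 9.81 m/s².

Sum moments about support A (its reaction then has zero moment arm).
Beam weight: 39 × 9.81 = 382.6 N down at 3 m → arm 3 m, τ = 382.6 × 3 = 1148 N·m clockwise.
Battery pack: 6.8 × 9.81 = 66.71 N down at 1 m → arm 5 m, τ = 66.71 × 5 = 333.5 N·m clockwise.
Net load moment about support A = 1482 N·m clockwise.
Reaction R at support B is upward at 0 m, arm 6 m → moment R × 6 counterclockwise.
Balancing moments: R × 6 = 1482, giving R = 247 N.

R_B ≈ 247 N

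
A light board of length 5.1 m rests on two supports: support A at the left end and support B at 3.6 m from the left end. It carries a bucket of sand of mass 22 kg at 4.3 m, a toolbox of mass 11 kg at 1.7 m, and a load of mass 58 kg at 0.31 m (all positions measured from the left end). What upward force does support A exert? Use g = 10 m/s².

Taking torques about support B:
Bucket of sand: 22 × 10 = 220 N down at 4.3 m → arm 0.7 m, τ = 220 × 0.7 = 154 N·m clockwise.
Toolbox: 11 × 10 = 110 N down at 1.7 m → arm 1.9 m, τ = 110 × 1.9 = 209 N·m counterclockwise.
Load: 58 × 10 = 580 N down at 0.31 m → arm 3.29 m, τ = 580 × 3.29 = 1908 N·m counterclockwise.
Net load moment about support B = 1963 N·m counterclockwise.
Reaction R at support A is upward at 0 m, arm 3.6 m → moment R × 3.6 clockwise.
Balancing moments: R × 3.6 = 1963, giving R = 545 N.

R_A ≈ 545 N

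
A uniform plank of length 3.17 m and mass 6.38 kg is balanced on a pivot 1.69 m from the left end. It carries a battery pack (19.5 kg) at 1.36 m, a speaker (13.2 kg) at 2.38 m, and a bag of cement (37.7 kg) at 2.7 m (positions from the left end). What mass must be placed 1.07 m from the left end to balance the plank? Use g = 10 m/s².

m ≈ 64.6 kg

Taking torques about the pivot (at 1.69 m from the left end):
Beam weight: 6.38 × 10 = 63.8 N down at 1.585 m → arm 0.105 m, τ = 63.8 × 0.105 = 6.699 N·m counterclockwise.
Battery pack: 19.5 × 10 = 195 N down at 1.36 m → arm 0.33 m, τ = 195 × 0.33 = 64.35 N·m counterclockwise.
Speaker: 13.2 × 10 = 132 N down at 2.38 m → arm 0.69 m, τ = 132 × 0.69 = 91.08 N·m clockwise.
Bag of cement: 37.7 × 10 = 377 N down at 2.7 m → arm 1.01 m, τ = 377 × 1.01 = 380.8 N·m clockwise.
Net moment of known loads = 400.8 N·m clockwise.
An unknown mass m at 1.07 m has arm 0.62 m; its moment is m·g·0.62 counterclockwise.
Setting net torque to zero: m × 10 × 0.62 = 400.8 → m = 400.8 / (10 × 0.62) = 64.6 kg.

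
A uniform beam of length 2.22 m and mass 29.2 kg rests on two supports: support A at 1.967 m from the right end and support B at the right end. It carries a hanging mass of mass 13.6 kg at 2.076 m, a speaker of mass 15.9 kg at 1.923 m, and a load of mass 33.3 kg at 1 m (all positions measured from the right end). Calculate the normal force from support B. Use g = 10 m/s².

R_B ≈ 287 N

Sum moments about support A (its reaction then has zero moment arm).
Beam weight: 29.2 × 10 = 292 N down at 1.11 m → arm 0.857 m, τ = 292 × 0.857 = 250.2 N·m clockwise.
Hanging mass: 13.6 × 10 = 136 N down at 2.076 m → arm 0.109 m, τ = 136 × 0.109 = 14.82 N·m counterclockwise.
Speaker: 15.9 × 10 = 159 N down at 1.923 m → arm 0.044 m, τ = 159 × 0.044 = 6.996 N·m clockwise.
Load: 33.3 × 10 = 333 N down at 1 m → arm 0.967 m, τ = 333 × 0.967 = 322 N·m clockwise.
Net load moment about support A = 564.4 N·m clockwise.
Reaction R at support B is upward at 0 m, arm 1.967 m → moment R × 1.967 counterclockwise.
Στ = 0 ⇒ R × 1.967 = 564.4 ⇒ R = 287 N.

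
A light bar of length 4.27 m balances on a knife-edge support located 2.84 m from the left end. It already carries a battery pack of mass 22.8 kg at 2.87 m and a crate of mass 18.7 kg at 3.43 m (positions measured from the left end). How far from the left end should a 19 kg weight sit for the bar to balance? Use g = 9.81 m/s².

x ≈ 2.22 m from the left end

Taking torques about the knife-edge support (at 2.84 m from the left end):
Battery pack: 22.8 × 9.81 = 223.7 N down at 2.87 m → arm 0.03 m, τ = 223.7 × 0.03 = 6.711 N·m clockwise.
Crate: 18.7 × 9.81 = 183.4 N down at 3.43 m → arm 0.59 m, τ = 183.4 × 0.59 = 108.2 N·m clockwise.
Net moment of existing loads = 114.9 N·m clockwise.
The weight weighs 19 × 9.81 = 186.4 N and must supply an equal counterclockwise moment, so its lever arm about the knife-edge support is 114.9 / 186.4 = 0.616 m.
That puts it at 2.84 − 0.616 = 2.22 m from the left end.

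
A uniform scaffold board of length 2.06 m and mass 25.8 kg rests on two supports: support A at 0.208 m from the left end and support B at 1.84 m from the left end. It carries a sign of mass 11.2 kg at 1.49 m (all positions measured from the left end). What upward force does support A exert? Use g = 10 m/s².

Choose support B as the axis so its reaction then has zero moment arm.
Beam weight: 25.8 × 10 = 258 N down at 1.03 m → arm 0.81 m, τ = 258 × 0.81 = 209 N·m counterclockwise.
Sign: 11.2 × 10 = 112 N down at 1.49 m → arm 0.35 m, τ = 112 × 0.35 = 39.2 N·m counterclockwise.
Net load moment about support B = 248.2 N·m counterclockwise.
Reaction R at support A is upward at 0.208 m, arm 1.632 m → moment R × 1.632 clockwise.
Setting net torque to zero: R × 1.632 = 248.2 → R = 152 N.

R_A ≈ 152 N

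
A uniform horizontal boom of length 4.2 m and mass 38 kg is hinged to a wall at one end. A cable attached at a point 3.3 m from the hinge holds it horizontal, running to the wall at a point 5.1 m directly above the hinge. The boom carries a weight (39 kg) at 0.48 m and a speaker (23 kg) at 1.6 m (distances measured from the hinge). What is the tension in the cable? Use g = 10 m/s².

T ≈ 488 N

Sum moments about the hinge (the unknown hinge reaction has zero arm there).
Beam weight: 38 × 10 = 380 N down at 2.1 m → arm 2.1 m, τ = 380 × 2.1 = 798 N·m clockwise.
Weight: 39 × 10 = 390 N down at 0.48 m → arm 0.48 m, τ = 390 × 0.48 = 187.2 N·m clockwise.
Speaker: 23 × 10 = 230 N down at 1.6 m → arm 1.6 m, τ = 230 × 1.6 = 368 N·m clockwise.
Total clockwise load moment = 1353 N·m.
The cable tension T acts at 3.3 m; only its component perpendicular to the boom, T sinθ, produces torque. sinθ = h/√(h²+d²) = 5.1/√(5.1²+3.3²) = 0.8396.
Στ = 0 ⇒ T × 3.3 × 0.8396 = 1353 ⇒ T = 1353 / 2.771 = 488 N.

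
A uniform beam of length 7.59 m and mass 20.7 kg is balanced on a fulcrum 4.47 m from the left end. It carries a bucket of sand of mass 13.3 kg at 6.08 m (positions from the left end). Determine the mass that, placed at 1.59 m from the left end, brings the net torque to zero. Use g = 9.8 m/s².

Take moments about the fulcrum (at 4.47 m from the left end).
Beam weight: 20.7 × 9.8 = 202.9 N down at 3.795 m → arm 0.675 m, τ = 202.9 × 0.675 = 137 N·m counterclockwise.
Bucket of sand: 13.3 × 9.8 = 130.3 N down at 6.08 m → arm 1.61 m, τ = 130.3 × 1.61 = 209.8 N·m clockwise.
Net moment of known loads = 72.8 N·m clockwise.
An unknown mass m at 1.59 m has arm 2.88 m; its moment is m·g·2.88 counterclockwise.
Στ = 0 ⇒ m × 9.8 × 2.88 = 72.8 ⇒ m = 72.8 / (9.8 × 2.88) = 2.58 kg.

m ≈ 2.58 kg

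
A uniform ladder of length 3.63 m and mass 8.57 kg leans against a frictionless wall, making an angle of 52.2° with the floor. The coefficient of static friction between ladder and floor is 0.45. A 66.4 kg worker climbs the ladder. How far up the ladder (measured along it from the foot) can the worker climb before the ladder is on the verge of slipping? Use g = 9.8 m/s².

d ≈ 2.14 m

Take moments about the foot of the ladder.
Ladder weight 8.57×9.8 = 83.99 N acts at 1.815 m along the ladder; its horizontal arm is 1.815·cos52.2° = 1.112 m → τ = 93.4 N·m clockwise.
Worker weight 66.4×9.8 = 650.7 N at distance d → arm d·cos52.2° → τ = 650.7·d·0.6129 clockwise.
Wall normal N at the top has arm L sinθ = 2.868 m counterclockwise, so Στ = 0 gives N·2.868 = 93.4 + 398.8·d.
ΣFy = 0 ⇒ N_floor = 734.7 N, so the maximum friction is μ_s·N_floor = 0.45×734.7 = 330.6 N. ΣFx = 0 ⇒ N_wall = f, so at the slipping point N = 330.6 N.
Substituting: 330.6×2.868 = 93.4 + 398.8·d ⇒ d = (948.2 − 93.4) / 398.8 = 2.14 m.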